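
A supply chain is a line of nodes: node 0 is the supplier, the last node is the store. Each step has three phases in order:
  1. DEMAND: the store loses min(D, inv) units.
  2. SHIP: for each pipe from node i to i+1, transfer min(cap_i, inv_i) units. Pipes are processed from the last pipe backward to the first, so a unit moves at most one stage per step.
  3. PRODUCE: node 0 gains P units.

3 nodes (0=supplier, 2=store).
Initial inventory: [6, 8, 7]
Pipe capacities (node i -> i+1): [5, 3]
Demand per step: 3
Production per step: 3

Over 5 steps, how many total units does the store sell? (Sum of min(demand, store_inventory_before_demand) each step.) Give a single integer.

Answer: 15

Derivation:
Step 1: sold=3 (running total=3) -> [4 10 7]
Step 2: sold=3 (running total=6) -> [3 11 7]
Step 3: sold=3 (running total=9) -> [3 11 7]
Step 4: sold=3 (running total=12) -> [3 11 7]
Step 5: sold=3 (running total=15) -> [3 11 7]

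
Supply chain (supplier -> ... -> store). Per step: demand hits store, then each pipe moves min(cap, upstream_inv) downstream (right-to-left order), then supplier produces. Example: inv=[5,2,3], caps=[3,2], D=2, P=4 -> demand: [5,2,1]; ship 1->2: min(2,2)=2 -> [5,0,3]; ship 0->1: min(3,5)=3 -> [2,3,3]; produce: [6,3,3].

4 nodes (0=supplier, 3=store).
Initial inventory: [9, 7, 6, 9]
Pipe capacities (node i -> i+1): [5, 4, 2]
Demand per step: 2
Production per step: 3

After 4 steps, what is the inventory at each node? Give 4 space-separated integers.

Step 1: demand=2,sold=2 ship[2->3]=2 ship[1->2]=4 ship[0->1]=5 prod=3 -> inv=[7 8 8 9]
Step 2: demand=2,sold=2 ship[2->3]=2 ship[1->2]=4 ship[0->1]=5 prod=3 -> inv=[5 9 10 9]
Step 3: demand=2,sold=2 ship[2->3]=2 ship[1->2]=4 ship[0->1]=5 prod=3 -> inv=[3 10 12 9]
Step 4: demand=2,sold=2 ship[2->3]=2 ship[1->2]=4 ship[0->1]=3 prod=3 -> inv=[3 9 14 9]

3 9 14 9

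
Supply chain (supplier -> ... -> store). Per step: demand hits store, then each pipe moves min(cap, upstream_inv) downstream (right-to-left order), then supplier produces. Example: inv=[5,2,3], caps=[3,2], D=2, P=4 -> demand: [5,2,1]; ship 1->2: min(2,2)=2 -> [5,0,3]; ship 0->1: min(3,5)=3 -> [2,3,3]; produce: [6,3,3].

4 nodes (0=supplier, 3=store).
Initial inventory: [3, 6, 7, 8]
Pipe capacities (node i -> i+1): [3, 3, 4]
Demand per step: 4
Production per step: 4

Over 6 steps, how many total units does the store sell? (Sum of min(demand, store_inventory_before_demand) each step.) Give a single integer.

Step 1: sold=4 (running total=4) -> [4 6 6 8]
Step 2: sold=4 (running total=8) -> [5 6 5 8]
Step 3: sold=4 (running total=12) -> [6 6 4 8]
Step 4: sold=4 (running total=16) -> [7 6 3 8]
Step 5: sold=4 (running total=20) -> [8 6 3 7]
Step 6: sold=4 (running total=24) -> [9 6 3 6]

Answer: 24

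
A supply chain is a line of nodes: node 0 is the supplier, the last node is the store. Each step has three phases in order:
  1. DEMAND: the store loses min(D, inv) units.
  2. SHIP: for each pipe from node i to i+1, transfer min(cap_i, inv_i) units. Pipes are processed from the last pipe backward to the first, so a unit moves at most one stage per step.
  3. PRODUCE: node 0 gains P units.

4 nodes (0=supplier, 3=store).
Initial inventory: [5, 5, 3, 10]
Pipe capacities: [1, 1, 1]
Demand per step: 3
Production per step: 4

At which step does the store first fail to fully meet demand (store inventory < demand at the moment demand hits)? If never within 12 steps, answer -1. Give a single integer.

Step 1: demand=3,sold=3 ship[2->3]=1 ship[1->2]=1 ship[0->1]=1 prod=4 -> [8 5 3 8]
Step 2: demand=3,sold=3 ship[2->3]=1 ship[1->2]=1 ship[0->1]=1 prod=4 -> [11 5 3 6]
Step 3: demand=3,sold=3 ship[2->3]=1 ship[1->2]=1 ship[0->1]=1 prod=4 -> [14 5 3 4]
Step 4: demand=3,sold=3 ship[2->3]=1 ship[1->2]=1 ship[0->1]=1 prod=4 -> [17 5 3 2]
Step 5: demand=3,sold=2 ship[2->3]=1 ship[1->2]=1 ship[0->1]=1 prod=4 -> [20 5 3 1]
Step 6: demand=3,sold=1 ship[2->3]=1 ship[1->2]=1 ship[0->1]=1 prod=4 -> [23 5 3 1]
Step 7: demand=3,sold=1 ship[2->3]=1 ship[1->2]=1 ship[0->1]=1 prod=4 -> [26 5 3 1]
Step 8: demand=3,sold=1 ship[2->3]=1 ship[1->2]=1 ship[0->1]=1 prod=4 -> [29 5 3 1]
Step 9: demand=3,sold=1 ship[2->3]=1 ship[1->2]=1 ship[0->1]=1 prod=4 -> [32 5 3 1]
Step 10: demand=3,sold=1 ship[2->3]=1 ship[1->2]=1 ship[0->1]=1 prod=4 -> [35 5 3 1]
Step 11: demand=3,sold=1 ship[2->3]=1 ship[1->2]=1 ship[0->1]=1 prod=4 -> [38 5 3 1]
Step 12: demand=3,sold=1 ship[2->3]=1 ship[1->2]=1 ship[0->1]=1 prod=4 -> [41 5 3 1]
First stockout at step 5

5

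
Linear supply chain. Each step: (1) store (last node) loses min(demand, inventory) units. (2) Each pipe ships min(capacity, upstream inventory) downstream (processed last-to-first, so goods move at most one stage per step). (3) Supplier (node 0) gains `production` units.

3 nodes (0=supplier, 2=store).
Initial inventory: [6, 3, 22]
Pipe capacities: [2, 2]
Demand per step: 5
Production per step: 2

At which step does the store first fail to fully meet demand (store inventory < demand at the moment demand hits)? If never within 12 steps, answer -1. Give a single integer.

Step 1: demand=5,sold=5 ship[1->2]=2 ship[0->1]=2 prod=2 -> [6 3 19]
Step 2: demand=5,sold=5 ship[1->2]=2 ship[0->1]=2 prod=2 -> [6 3 16]
Step 3: demand=5,sold=5 ship[1->2]=2 ship[0->1]=2 prod=2 -> [6 3 13]
Step 4: demand=5,sold=5 ship[1->2]=2 ship[0->1]=2 prod=2 -> [6 3 10]
Step 5: demand=5,sold=5 ship[1->2]=2 ship[0->1]=2 prod=2 -> [6 3 7]
Step 6: demand=5,sold=5 ship[1->2]=2 ship[0->1]=2 prod=2 -> [6 3 4]
Step 7: demand=5,sold=4 ship[1->2]=2 ship[0->1]=2 prod=2 -> [6 3 2]
Step 8: demand=5,sold=2 ship[1->2]=2 ship[0->1]=2 prod=2 -> [6 3 2]
Step 9: demand=5,sold=2 ship[1->2]=2 ship[0->1]=2 prod=2 -> [6 3 2]
Step 10: demand=5,sold=2 ship[1->2]=2 ship[0->1]=2 prod=2 -> [6 3 2]
Step 11: demand=5,sold=2 ship[1->2]=2 ship[0->1]=2 prod=2 -> [6 3 2]
Step 12: demand=5,sold=2 ship[1->2]=2 ship[0->1]=2 prod=2 -> [6 3 2]
First stockout at step 7

7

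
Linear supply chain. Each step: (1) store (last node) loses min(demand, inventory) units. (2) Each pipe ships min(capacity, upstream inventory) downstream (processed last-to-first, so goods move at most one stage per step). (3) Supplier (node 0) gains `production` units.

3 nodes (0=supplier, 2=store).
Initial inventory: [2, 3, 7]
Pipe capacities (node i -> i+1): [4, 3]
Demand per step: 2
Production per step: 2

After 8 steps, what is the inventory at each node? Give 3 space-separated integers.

Step 1: demand=2,sold=2 ship[1->2]=3 ship[0->1]=2 prod=2 -> inv=[2 2 8]
Step 2: demand=2,sold=2 ship[1->2]=2 ship[0->1]=2 prod=2 -> inv=[2 2 8]
Step 3: demand=2,sold=2 ship[1->2]=2 ship[0->1]=2 prod=2 -> inv=[2 2 8]
Step 4: demand=2,sold=2 ship[1->2]=2 ship[0->1]=2 prod=2 -> inv=[2 2 8]
Step 5: demand=2,sold=2 ship[1->2]=2 ship[0->1]=2 prod=2 -> inv=[2 2 8]
Step 6: demand=2,sold=2 ship[1->2]=2 ship[0->1]=2 prod=2 -> inv=[2 2 8]
Step 7: demand=2,sold=2 ship[1->2]=2 ship[0->1]=2 prod=2 -> inv=[2 2 8]
Step 8: demand=2,sold=2 ship[1->2]=2 ship[0->1]=2 prod=2 -> inv=[2 2 8]

2 2 8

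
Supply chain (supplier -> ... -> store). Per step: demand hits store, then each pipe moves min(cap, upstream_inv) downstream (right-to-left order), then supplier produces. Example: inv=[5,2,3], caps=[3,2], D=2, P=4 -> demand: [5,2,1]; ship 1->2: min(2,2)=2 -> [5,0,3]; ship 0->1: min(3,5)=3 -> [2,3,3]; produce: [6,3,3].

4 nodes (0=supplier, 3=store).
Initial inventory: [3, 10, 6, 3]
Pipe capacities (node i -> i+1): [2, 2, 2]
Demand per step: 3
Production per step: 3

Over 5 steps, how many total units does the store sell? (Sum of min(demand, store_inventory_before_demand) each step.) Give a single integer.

Answer: 11

Derivation:
Step 1: sold=3 (running total=3) -> [4 10 6 2]
Step 2: sold=2 (running total=5) -> [5 10 6 2]
Step 3: sold=2 (running total=7) -> [6 10 6 2]
Step 4: sold=2 (running total=9) -> [7 10 6 2]
Step 5: sold=2 (running total=11) -> [8 10 6 2]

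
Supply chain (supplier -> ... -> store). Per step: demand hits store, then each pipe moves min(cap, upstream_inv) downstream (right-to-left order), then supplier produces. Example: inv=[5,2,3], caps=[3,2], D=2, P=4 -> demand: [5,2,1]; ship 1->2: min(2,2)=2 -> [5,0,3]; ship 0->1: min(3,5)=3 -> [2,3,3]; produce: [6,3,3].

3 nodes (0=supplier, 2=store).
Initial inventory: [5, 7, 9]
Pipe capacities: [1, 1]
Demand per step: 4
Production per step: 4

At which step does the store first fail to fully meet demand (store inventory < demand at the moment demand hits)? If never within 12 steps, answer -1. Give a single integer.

Step 1: demand=4,sold=4 ship[1->2]=1 ship[0->1]=1 prod=4 -> [8 7 6]
Step 2: demand=4,sold=4 ship[1->2]=1 ship[0->1]=1 prod=4 -> [11 7 3]
Step 3: demand=4,sold=3 ship[1->2]=1 ship[0->1]=1 prod=4 -> [14 7 1]
Step 4: demand=4,sold=1 ship[1->2]=1 ship[0->1]=1 prod=4 -> [17 7 1]
Step 5: demand=4,sold=1 ship[1->2]=1 ship[0->1]=1 prod=4 -> [20 7 1]
Step 6: demand=4,sold=1 ship[1->2]=1 ship[0->1]=1 prod=4 -> [23 7 1]
Step 7: demand=4,sold=1 ship[1->2]=1 ship[0->1]=1 prod=4 -> [26 7 1]
Step 8: demand=4,sold=1 ship[1->2]=1 ship[0->1]=1 prod=4 -> [29 7 1]
Step 9: demand=4,sold=1 ship[1->2]=1 ship[0->1]=1 prod=4 -> [32 7 1]
Step 10: demand=4,sold=1 ship[1->2]=1 ship[0->1]=1 prod=4 -> [35 7 1]
Step 11: demand=4,sold=1 ship[1->2]=1 ship[0->1]=1 prod=4 -> [38 7 1]
Step 12: demand=4,sold=1 ship[1->2]=1 ship[0->1]=1 prod=4 -> [41 7 1]
First stockout at step 3

3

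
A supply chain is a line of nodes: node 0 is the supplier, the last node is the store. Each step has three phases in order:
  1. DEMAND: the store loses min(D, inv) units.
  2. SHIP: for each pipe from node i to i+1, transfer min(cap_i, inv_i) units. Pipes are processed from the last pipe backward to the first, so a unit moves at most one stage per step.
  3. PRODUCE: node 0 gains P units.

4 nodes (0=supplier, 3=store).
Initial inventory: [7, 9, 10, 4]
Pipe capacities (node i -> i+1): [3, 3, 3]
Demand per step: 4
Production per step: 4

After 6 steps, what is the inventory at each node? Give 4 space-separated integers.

Step 1: demand=4,sold=4 ship[2->3]=3 ship[1->2]=3 ship[0->1]=3 prod=4 -> inv=[8 9 10 3]
Step 2: demand=4,sold=3 ship[2->3]=3 ship[1->2]=3 ship[0->1]=3 prod=4 -> inv=[9 9 10 3]
Step 3: demand=4,sold=3 ship[2->3]=3 ship[1->2]=3 ship[0->1]=3 prod=4 -> inv=[10 9 10 3]
Step 4: demand=4,sold=3 ship[2->3]=3 ship[1->2]=3 ship[0->1]=3 prod=4 -> inv=[11 9 10 3]
Step 5: demand=4,sold=3 ship[2->3]=3 ship[1->2]=3 ship[0->1]=3 prod=4 -> inv=[12 9 10 3]
Step 6: demand=4,sold=3 ship[2->3]=3 ship[1->2]=3 ship[0->1]=3 prod=4 -> inv=[13 9 10 3]

13 9 10 3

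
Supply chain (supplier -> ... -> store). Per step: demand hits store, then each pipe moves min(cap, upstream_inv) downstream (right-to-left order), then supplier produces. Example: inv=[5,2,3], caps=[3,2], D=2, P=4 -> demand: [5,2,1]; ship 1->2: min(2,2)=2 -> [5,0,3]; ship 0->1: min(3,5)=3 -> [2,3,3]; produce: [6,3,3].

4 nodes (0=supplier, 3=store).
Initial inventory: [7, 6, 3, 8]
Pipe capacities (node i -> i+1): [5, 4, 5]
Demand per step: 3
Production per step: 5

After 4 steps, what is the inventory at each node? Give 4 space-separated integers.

Step 1: demand=3,sold=3 ship[2->3]=3 ship[1->2]=4 ship[0->1]=5 prod=5 -> inv=[7 7 4 8]
Step 2: demand=3,sold=3 ship[2->3]=4 ship[1->2]=4 ship[0->1]=5 prod=5 -> inv=[7 8 4 9]
Step 3: demand=3,sold=3 ship[2->3]=4 ship[1->2]=4 ship[0->1]=5 prod=5 -> inv=[7 9 4 10]
Step 4: demand=3,sold=3 ship[2->3]=4 ship[1->2]=4 ship[0->1]=5 prod=5 -> inv=[7 10 4 11]

7 10 4 11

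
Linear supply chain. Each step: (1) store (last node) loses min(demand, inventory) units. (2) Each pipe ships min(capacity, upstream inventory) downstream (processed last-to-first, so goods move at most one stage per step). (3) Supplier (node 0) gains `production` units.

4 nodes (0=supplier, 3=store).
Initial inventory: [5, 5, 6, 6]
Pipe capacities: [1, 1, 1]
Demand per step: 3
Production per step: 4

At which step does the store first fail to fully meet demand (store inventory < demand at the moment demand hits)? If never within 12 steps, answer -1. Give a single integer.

Step 1: demand=3,sold=3 ship[2->3]=1 ship[1->2]=1 ship[0->1]=1 prod=4 -> [8 5 6 4]
Step 2: demand=3,sold=3 ship[2->3]=1 ship[1->2]=1 ship[0->1]=1 prod=4 -> [11 5 6 2]
Step 3: demand=3,sold=2 ship[2->3]=1 ship[1->2]=1 ship[0->1]=1 prod=4 -> [14 5 6 1]
Step 4: demand=3,sold=1 ship[2->3]=1 ship[1->2]=1 ship[0->1]=1 prod=4 -> [17 5 6 1]
Step 5: demand=3,sold=1 ship[2->3]=1 ship[1->2]=1 ship[0->1]=1 prod=4 -> [20 5 6 1]
Step 6: demand=3,sold=1 ship[2->3]=1 ship[1->2]=1 ship[0->1]=1 prod=4 -> [23 5 6 1]
Step 7: demand=3,sold=1 ship[2->3]=1 ship[1->2]=1 ship[0->1]=1 prod=4 -> [26 5 6 1]
Step 8: demand=3,sold=1 ship[2->3]=1 ship[1->2]=1 ship[0->1]=1 prod=4 -> [29 5 6 1]
Step 9: demand=3,sold=1 ship[2->3]=1 ship[1->2]=1 ship[0->1]=1 prod=4 -> [32 5 6 1]
Step 10: demand=3,sold=1 ship[2->3]=1 ship[1->2]=1 ship[0->1]=1 prod=4 -> [35 5 6 1]
Step 11: demand=3,sold=1 ship[2->3]=1 ship[1->2]=1 ship[0->1]=1 prod=4 -> [38 5 6 1]
Step 12: demand=3,sold=1 ship[2->3]=1 ship[1->2]=1 ship[0->1]=1 prod=4 -> [41 5 6 1]
First stockout at step 3

3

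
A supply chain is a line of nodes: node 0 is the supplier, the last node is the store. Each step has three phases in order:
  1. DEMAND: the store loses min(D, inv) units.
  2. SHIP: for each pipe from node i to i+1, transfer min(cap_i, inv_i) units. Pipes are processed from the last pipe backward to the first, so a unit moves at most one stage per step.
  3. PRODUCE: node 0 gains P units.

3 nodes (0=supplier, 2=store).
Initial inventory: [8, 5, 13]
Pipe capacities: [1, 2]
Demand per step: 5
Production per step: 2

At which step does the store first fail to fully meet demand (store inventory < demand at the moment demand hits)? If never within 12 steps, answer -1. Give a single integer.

Step 1: demand=5,sold=5 ship[1->2]=2 ship[0->1]=1 prod=2 -> [9 4 10]
Step 2: demand=5,sold=5 ship[1->2]=2 ship[0->1]=1 prod=2 -> [10 3 7]
Step 3: demand=5,sold=5 ship[1->2]=2 ship[0->1]=1 prod=2 -> [11 2 4]
Step 4: demand=5,sold=4 ship[1->2]=2 ship[0->1]=1 prod=2 -> [12 1 2]
Step 5: demand=5,sold=2 ship[1->2]=1 ship[0->1]=1 prod=2 -> [13 1 1]
Step 6: demand=5,sold=1 ship[1->2]=1 ship[0->1]=1 prod=2 -> [14 1 1]
Step 7: demand=5,sold=1 ship[1->2]=1 ship[0->1]=1 prod=2 -> [15 1 1]
Step 8: demand=5,sold=1 ship[1->2]=1 ship[0->1]=1 prod=2 -> [16 1 1]
Step 9: demand=5,sold=1 ship[1->2]=1 ship[0->1]=1 prod=2 -> [17 1 1]
Step 10: demand=5,sold=1 ship[1->2]=1 ship[0->1]=1 prod=2 -> [18 1 1]
Step 11: demand=5,sold=1 ship[1->2]=1 ship[0->1]=1 prod=2 -> [19 1 1]
Step 12: demand=5,sold=1 ship[1->2]=1 ship[0->1]=1 prod=2 -> [20 1 1]
First stockout at step 4

4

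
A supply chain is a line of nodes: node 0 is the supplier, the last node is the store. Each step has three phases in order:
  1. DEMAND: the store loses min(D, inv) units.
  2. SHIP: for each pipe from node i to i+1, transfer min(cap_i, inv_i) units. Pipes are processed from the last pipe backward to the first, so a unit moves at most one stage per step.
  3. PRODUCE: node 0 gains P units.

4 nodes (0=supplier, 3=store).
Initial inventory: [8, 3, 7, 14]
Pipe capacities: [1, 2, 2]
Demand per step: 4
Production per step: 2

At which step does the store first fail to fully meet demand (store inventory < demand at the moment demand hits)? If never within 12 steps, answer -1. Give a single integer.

Step 1: demand=4,sold=4 ship[2->3]=2 ship[1->2]=2 ship[0->1]=1 prod=2 -> [9 2 7 12]
Step 2: demand=4,sold=4 ship[2->3]=2 ship[1->2]=2 ship[0->1]=1 prod=2 -> [10 1 7 10]
Step 3: demand=4,sold=4 ship[2->3]=2 ship[1->2]=1 ship[0->1]=1 prod=2 -> [11 1 6 8]
Step 4: demand=4,sold=4 ship[2->3]=2 ship[1->2]=1 ship[0->1]=1 prod=2 -> [12 1 5 6]
Step 5: demand=4,sold=4 ship[2->3]=2 ship[1->2]=1 ship[0->1]=1 prod=2 -> [13 1 4 4]
Step 6: demand=4,sold=4 ship[2->3]=2 ship[1->2]=1 ship[0->1]=1 prod=2 -> [14 1 3 2]
Step 7: demand=4,sold=2 ship[2->3]=2 ship[1->2]=1 ship[0->1]=1 prod=2 -> [15 1 2 2]
Step 8: demand=4,sold=2 ship[2->3]=2 ship[1->2]=1 ship[0->1]=1 prod=2 -> [16 1 1 2]
Step 9: demand=4,sold=2 ship[2->3]=1 ship[1->2]=1 ship[0->1]=1 prod=2 -> [17 1 1 1]
Step 10: demand=4,sold=1 ship[2->3]=1 ship[1->2]=1 ship[0->1]=1 prod=2 -> [18 1 1 1]
Step 11: demand=4,sold=1 ship[2->3]=1 ship[1->2]=1 ship[0->1]=1 prod=2 -> [19 1 1 1]
Step 12: demand=4,sold=1 ship[2->3]=1 ship[1->2]=1 ship[0->1]=1 prod=2 -> [20 1 1 1]
First stockout at step 7

7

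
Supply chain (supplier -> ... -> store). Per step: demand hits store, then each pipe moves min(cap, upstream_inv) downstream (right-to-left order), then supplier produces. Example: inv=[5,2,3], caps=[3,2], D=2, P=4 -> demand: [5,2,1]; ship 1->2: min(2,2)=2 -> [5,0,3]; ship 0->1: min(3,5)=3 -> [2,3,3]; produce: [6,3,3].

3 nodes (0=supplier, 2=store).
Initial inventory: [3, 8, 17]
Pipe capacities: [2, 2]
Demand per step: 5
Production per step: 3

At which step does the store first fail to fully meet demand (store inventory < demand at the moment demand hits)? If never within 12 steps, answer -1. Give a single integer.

Step 1: demand=5,sold=5 ship[1->2]=2 ship[0->1]=2 prod=3 -> [4 8 14]
Step 2: demand=5,sold=5 ship[1->2]=2 ship[0->1]=2 prod=3 -> [5 8 11]
Step 3: demand=5,sold=5 ship[1->2]=2 ship[0->1]=2 prod=3 -> [6 8 8]
Step 4: demand=5,sold=5 ship[1->2]=2 ship[0->1]=2 prod=3 -> [7 8 5]
Step 5: demand=5,sold=5 ship[1->2]=2 ship[0->1]=2 prod=3 -> [8 8 2]
Step 6: demand=5,sold=2 ship[1->2]=2 ship[0->1]=2 prod=3 -> [9 8 2]
Step 7: demand=5,sold=2 ship[1->2]=2 ship[0->1]=2 prod=3 -> [10 8 2]
Step 8: demand=5,sold=2 ship[1->2]=2 ship[0->1]=2 prod=3 -> [11 8 2]
Step 9: demand=5,sold=2 ship[1->2]=2 ship[0->1]=2 prod=3 -> [12 8 2]
Step 10: demand=5,sold=2 ship[1->2]=2 ship[0->1]=2 prod=3 -> [13 8 2]
Step 11: demand=5,sold=2 ship[1->2]=2 ship[0->1]=2 prod=3 -> [14 8 2]
Step 12: demand=5,sold=2 ship[1->2]=2 ship[0->1]=2 prod=3 -> [15 8 2]
First stockout at step 6

6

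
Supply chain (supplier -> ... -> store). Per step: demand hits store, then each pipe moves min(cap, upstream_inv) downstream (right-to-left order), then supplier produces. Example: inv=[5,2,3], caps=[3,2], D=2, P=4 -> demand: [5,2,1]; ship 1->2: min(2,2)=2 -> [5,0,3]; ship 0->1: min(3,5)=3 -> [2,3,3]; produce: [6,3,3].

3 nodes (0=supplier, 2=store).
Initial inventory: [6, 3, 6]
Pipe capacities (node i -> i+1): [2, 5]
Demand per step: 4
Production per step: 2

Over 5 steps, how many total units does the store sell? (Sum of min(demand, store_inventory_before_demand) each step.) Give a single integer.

Step 1: sold=4 (running total=4) -> [6 2 5]
Step 2: sold=4 (running total=8) -> [6 2 3]
Step 3: sold=3 (running total=11) -> [6 2 2]
Step 4: sold=2 (running total=13) -> [6 2 2]
Step 5: sold=2 (running total=15) -> [6 2 2]

Answer: 15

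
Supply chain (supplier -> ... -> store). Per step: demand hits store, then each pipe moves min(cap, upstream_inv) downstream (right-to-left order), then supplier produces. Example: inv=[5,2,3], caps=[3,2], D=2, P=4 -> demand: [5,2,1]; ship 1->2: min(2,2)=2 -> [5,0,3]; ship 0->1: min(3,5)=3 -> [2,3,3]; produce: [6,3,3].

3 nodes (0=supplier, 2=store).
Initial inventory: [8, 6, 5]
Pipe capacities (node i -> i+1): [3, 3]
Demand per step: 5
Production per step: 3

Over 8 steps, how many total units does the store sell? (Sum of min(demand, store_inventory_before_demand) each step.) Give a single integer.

Step 1: sold=5 (running total=5) -> [8 6 3]
Step 2: sold=3 (running total=8) -> [8 6 3]
Step 3: sold=3 (running total=11) -> [8 6 3]
Step 4: sold=3 (running total=14) -> [8 6 3]
Step 5: sold=3 (running total=17) -> [8 6 3]
Step 6: sold=3 (running total=20) -> [8 6 3]
Step 7: sold=3 (running total=23) -> [8 6 3]
Step 8: sold=3 (running total=26) -> [8 6 3]

Answer: 26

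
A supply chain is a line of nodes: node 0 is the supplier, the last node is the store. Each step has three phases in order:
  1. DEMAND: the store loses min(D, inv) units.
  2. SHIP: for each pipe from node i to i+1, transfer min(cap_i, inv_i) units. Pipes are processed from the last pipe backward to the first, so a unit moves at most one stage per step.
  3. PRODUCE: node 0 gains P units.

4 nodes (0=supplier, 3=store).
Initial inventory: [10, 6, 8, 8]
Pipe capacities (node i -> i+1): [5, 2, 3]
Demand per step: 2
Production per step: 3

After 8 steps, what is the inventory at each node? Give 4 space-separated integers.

Step 1: demand=2,sold=2 ship[2->3]=3 ship[1->2]=2 ship[0->1]=5 prod=3 -> inv=[8 9 7 9]
Step 2: demand=2,sold=2 ship[2->3]=3 ship[1->2]=2 ship[0->1]=5 prod=3 -> inv=[6 12 6 10]
Step 3: demand=2,sold=2 ship[2->3]=3 ship[1->2]=2 ship[0->1]=5 prod=3 -> inv=[4 15 5 11]
Step 4: demand=2,sold=2 ship[2->3]=3 ship[1->2]=2 ship[0->1]=4 prod=3 -> inv=[3 17 4 12]
Step 5: demand=2,sold=2 ship[2->3]=3 ship[1->2]=2 ship[0->1]=3 prod=3 -> inv=[3 18 3 13]
Step 6: demand=2,sold=2 ship[2->3]=3 ship[1->2]=2 ship[0->1]=3 prod=3 -> inv=[3 19 2 14]
Step 7: demand=2,sold=2 ship[2->3]=2 ship[1->2]=2 ship[0->1]=3 prod=3 -> inv=[3 20 2 14]
Step 8: demand=2,sold=2 ship[2->3]=2 ship[1->2]=2 ship[0->1]=3 prod=3 -> inv=[3 21 2 14]

3 21 2 14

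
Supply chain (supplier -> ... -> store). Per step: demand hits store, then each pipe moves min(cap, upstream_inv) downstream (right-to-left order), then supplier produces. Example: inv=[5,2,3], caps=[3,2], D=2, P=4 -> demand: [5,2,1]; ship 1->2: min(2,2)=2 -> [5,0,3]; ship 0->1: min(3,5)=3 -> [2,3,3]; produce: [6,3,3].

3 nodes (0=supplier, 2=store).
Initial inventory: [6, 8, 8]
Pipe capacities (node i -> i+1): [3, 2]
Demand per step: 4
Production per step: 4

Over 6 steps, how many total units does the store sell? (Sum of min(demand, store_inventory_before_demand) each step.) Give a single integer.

Answer: 18

Derivation:
Step 1: sold=4 (running total=4) -> [7 9 6]
Step 2: sold=4 (running total=8) -> [8 10 4]
Step 3: sold=4 (running total=12) -> [9 11 2]
Step 4: sold=2 (running total=14) -> [10 12 2]
Step 5: sold=2 (running total=16) -> [11 13 2]
Step 6: sold=2 (running total=18) -> [12 14 2]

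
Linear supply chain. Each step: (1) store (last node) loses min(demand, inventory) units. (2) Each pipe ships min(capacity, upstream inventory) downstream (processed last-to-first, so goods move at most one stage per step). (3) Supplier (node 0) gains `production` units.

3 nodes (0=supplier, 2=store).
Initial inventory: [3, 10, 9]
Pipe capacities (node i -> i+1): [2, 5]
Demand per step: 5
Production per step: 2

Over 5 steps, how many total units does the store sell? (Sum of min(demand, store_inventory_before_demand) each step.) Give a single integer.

Answer: 25

Derivation:
Step 1: sold=5 (running total=5) -> [3 7 9]
Step 2: sold=5 (running total=10) -> [3 4 9]
Step 3: sold=5 (running total=15) -> [3 2 8]
Step 4: sold=5 (running total=20) -> [3 2 5]
Step 5: sold=5 (running total=25) -> [3 2 2]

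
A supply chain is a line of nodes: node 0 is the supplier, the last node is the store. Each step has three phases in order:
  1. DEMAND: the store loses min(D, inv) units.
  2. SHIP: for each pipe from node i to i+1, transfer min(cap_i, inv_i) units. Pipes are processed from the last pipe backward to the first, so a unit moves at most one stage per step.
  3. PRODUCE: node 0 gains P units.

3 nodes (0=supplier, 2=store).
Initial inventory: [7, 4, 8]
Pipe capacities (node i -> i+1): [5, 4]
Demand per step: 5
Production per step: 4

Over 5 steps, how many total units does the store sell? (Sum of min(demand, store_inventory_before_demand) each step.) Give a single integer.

Step 1: sold=5 (running total=5) -> [6 5 7]
Step 2: sold=5 (running total=10) -> [5 6 6]
Step 3: sold=5 (running total=15) -> [4 7 5]
Step 4: sold=5 (running total=20) -> [4 7 4]
Step 5: sold=4 (running total=24) -> [4 7 4]

Answer: 24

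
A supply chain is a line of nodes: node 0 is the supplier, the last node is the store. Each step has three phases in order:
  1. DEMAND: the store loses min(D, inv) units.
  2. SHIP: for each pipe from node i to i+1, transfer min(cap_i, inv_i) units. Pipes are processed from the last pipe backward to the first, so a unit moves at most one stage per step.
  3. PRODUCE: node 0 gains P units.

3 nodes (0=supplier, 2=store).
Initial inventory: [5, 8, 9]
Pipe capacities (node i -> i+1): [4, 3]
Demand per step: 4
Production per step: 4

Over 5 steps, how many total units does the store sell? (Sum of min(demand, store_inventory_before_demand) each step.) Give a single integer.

Step 1: sold=4 (running total=4) -> [5 9 8]
Step 2: sold=4 (running total=8) -> [5 10 7]
Step 3: sold=4 (running total=12) -> [5 11 6]
Step 4: sold=4 (running total=16) -> [5 12 5]
Step 5: sold=4 (running total=20) -> [5 13 4]

Answer: 20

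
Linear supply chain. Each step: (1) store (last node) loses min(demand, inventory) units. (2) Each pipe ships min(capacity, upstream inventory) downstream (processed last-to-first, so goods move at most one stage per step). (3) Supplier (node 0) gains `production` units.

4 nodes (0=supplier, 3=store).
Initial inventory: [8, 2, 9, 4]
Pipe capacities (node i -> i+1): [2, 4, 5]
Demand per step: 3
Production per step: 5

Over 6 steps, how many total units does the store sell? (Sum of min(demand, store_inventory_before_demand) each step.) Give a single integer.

Step 1: sold=3 (running total=3) -> [11 2 6 6]
Step 2: sold=3 (running total=6) -> [14 2 3 8]
Step 3: sold=3 (running total=9) -> [17 2 2 8]
Step 4: sold=3 (running total=12) -> [20 2 2 7]
Step 5: sold=3 (running total=15) -> [23 2 2 6]
Step 6: sold=3 (running total=18) -> [26 2 2 5]

Answer: 18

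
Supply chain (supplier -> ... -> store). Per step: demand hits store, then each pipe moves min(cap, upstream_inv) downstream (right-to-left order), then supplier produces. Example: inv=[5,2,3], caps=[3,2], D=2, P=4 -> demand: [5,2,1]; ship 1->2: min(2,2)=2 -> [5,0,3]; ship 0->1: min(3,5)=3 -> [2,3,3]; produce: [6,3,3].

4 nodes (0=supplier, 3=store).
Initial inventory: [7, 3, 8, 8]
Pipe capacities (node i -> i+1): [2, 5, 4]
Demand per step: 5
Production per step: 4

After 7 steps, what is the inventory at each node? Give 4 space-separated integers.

Step 1: demand=5,sold=5 ship[2->3]=4 ship[1->2]=3 ship[0->1]=2 prod=4 -> inv=[9 2 7 7]
Step 2: demand=5,sold=5 ship[2->3]=4 ship[1->2]=2 ship[0->1]=2 prod=4 -> inv=[11 2 5 6]
Step 3: demand=5,sold=5 ship[2->3]=4 ship[1->2]=2 ship[0->1]=2 prod=4 -> inv=[13 2 3 5]
Step 4: demand=5,sold=5 ship[2->3]=3 ship[1->2]=2 ship[0->1]=2 prod=4 -> inv=[15 2 2 3]
Step 5: demand=5,sold=3 ship[2->3]=2 ship[1->2]=2 ship[0->1]=2 prod=4 -> inv=[17 2 2 2]
Step 6: demand=5,sold=2 ship[2->3]=2 ship[1->2]=2 ship[0->1]=2 prod=4 -> inv=[19 2 2 2]
Step 7: demand=5,sold=2 ship[2->3]=2 ship[1->2]=2 ship[0->1]=2 prod=4 -> inv=[21 2 2 2]

21 2 2 2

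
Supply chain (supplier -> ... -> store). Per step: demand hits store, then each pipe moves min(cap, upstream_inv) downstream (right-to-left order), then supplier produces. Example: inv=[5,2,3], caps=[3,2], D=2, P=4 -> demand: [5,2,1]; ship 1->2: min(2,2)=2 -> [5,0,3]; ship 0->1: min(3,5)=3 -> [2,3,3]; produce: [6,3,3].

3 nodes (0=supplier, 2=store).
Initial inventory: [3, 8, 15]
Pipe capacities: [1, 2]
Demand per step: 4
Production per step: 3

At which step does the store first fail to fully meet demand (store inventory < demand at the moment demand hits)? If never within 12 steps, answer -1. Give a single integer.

Step 1: demand=4,sold=4 ship[1->2]=2 ship[0->1]=1 prod=3 -> [5 7 13]
Step 2: demand=4,sold=4 ship[1->2]=2 ship[0->1]=1 prod=3 -> [7 6 11]
Step 3: demand=4,sold=4 ship[1->2]=2 ship[0->1]=1 prod=3 -> [9 5 9]
Step 4: demand=4,sold=4 ship[1->2]=2 ship[0->1]=1 prod=3 -> [11 4 7]
Step 5: demand=4,sold=4 ship[1->2]=2 ship[0->1]=1 prod=3 -> [13 3 5]
Step 6: demand=4,sold=4 ship[1->2]=2 ship[0->1]=1 prod=3 -> [15 2 3]
Step 7: demand=4,sold=3 ship[1->2]=2 ship[0->1]=1 prod=3 -> [17 1 2]
Step 8: demand=4,sold=2 ship[1->2]=1 ship[0->1]=1 prod=3 -> [19 1 1]
Step 9: demand=4,sold=1 ship[1->2]=1 ship[0->1]=1 prod=3 -> [21 1 1]
Step 10: demand=4,sold=1 ship[1->2]=1 ship[0->1]=1 prod=3 -> [23 1 1]
Step 11: demand=4,sold=1 ship[1->2]=1 ship[0->1]=1 prod=3 -> [25 1 1]
Step 12: demand=4,sold=1 ship[1->2]=1 ship[0->1]=1 prod=3 -> [27 1 1]
First stockout at step 7

7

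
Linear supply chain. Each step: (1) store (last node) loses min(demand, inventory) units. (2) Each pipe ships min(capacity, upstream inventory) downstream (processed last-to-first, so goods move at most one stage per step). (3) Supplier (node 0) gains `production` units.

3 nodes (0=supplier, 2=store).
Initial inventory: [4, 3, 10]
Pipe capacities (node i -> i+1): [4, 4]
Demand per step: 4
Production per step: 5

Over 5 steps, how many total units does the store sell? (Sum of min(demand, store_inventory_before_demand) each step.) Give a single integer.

Answer: 20

Derivation:
Step 1: sold=4 (running total=4) -> [5 4 9]
Step 2: sold=4 (running total=8) -> [6 4 9]
Step 3: sold=4 (running total=12) -> [7 4 9]
Step 4: sold=4 (running total=16) -> [8 4 9]
Step 5: sold=4 (running total=20) -> [9 4 9]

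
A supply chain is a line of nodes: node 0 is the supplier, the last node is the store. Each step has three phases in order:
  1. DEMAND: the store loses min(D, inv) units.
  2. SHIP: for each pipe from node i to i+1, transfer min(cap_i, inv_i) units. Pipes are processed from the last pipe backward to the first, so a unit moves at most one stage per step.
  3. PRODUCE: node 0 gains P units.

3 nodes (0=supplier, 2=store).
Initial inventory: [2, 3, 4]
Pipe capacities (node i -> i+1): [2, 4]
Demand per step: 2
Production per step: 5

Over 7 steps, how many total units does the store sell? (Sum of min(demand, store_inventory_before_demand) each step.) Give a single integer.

Answer: 14

Derivation:
Step 1: sold=2 (running total=2) -> [5 2 5]
Step 2: sold=2 (running total=4) -> [8 2 5]
Step 3: sold=2 (running total=6) -> [11 2 5]
Step 4: sold=2 (running total=8) -> [14 2 5]
Step 5: sold=2 (running total=10) -> [17 2 5]
Step 6: sold=2 (running total=12) -> [20 2 5]
Step 7: sold=2 (running total=14) -> [23 2 5]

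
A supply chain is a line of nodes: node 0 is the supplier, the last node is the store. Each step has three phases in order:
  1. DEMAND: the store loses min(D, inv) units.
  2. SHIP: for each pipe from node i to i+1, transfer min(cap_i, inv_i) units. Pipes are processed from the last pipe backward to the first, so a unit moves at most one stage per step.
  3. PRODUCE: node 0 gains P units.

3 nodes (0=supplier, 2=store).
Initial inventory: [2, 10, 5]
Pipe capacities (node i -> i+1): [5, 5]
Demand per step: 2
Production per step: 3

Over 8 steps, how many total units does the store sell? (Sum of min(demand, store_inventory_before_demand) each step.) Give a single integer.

Answer: 16

Derivation:
Step 1: sold=2 (running total=2) -> [3 7 8]
Step 2: sold=2 (running total=4) -> [3 5 11]
Step 3: sold=2 (running total=6) -> [3 3 14]
Step 4: sold=2 (running total=8) -> [3 3 15]
Step 5: sold=2 (running total=10) -> [3 3 16]
Step 6: sold=2 (running total=12) -> [3 3 17]
Step 7: sold=2 (running total=14) -> [3 3 18]
Step 8: sold=2 (running total=16) -> [3 3 19]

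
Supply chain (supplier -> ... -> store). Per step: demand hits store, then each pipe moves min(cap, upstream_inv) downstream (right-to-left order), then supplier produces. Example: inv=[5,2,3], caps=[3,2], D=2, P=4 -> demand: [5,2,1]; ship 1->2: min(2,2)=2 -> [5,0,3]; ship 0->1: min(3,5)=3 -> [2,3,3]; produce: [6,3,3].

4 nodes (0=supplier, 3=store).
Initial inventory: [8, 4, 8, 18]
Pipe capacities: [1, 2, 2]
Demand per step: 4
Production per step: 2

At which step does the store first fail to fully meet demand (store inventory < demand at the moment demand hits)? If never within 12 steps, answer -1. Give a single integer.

Step 1: demand=4,sold=4 ship[2->3]=2 ship[1->2]=2 ship[0->1]=1 prod=2 -> [9 3 8 16]
Step 2: demand=4,sold=4 ship[2->3]=2 ship[1->2]=2 ship[0->1]=1 prod=2 -> [10 2 8 14]
Step 3: demand=4,sold=4 ship[2->3]=2 ship[1->2]=2 ship[0->1]=1 prod=2 -> [11 1 8 12]
Step 4: demand=4,sold=4 ship[2->3]=2 ship[1->2]=1 ship[0->1]=1 prod=2 -> [12 1 7 10]
Step 5: demand=4,sold=4 ship[2->3]=2 ship[1->2]=1 ship[0->1]=1 prod=2 -> [13 1 6 8]
Step 6: demand=4,sold=4 ship[2->3]=2 ship[1->2]=1 ship[0->1]=1 prod=2 -> [14 1 5 6]
Step 7: demand=4,sold=4 ship[2->3]=2 ship[1->2]=1 ship[0->1]=1 prod=2 -> [15 1 4 4]
Step 8: demand=4,sold=4 ship[2->3]=2 ship[1->2]=1 ship[0->1]=1 prod=2 -> [16 1 3 2]
Step 9: demand=4,sold=2 ship[2->3]=2 ship[1->2]=1 ship[0->1]=1 prod=2 -> [17 1 2 2]
Step 10: demand=4,sold=2 ship[2->3]=2 ship[1->2]=1 ship[0->1]=1 prod=2 -> [18 1 1 2]
Step 11: demand=4,sold=2 ship[2->3]=1 ship[1->2]=1 ship[0->1]=1 prod=2 -> [19 1 1 1]
Step 12: demand=4,sold=1 ship[2->3]=1 ship[1->2]=1 ship[0->1]=1 prod=2 -> [20 1 1 1]
First stockout at step 9

9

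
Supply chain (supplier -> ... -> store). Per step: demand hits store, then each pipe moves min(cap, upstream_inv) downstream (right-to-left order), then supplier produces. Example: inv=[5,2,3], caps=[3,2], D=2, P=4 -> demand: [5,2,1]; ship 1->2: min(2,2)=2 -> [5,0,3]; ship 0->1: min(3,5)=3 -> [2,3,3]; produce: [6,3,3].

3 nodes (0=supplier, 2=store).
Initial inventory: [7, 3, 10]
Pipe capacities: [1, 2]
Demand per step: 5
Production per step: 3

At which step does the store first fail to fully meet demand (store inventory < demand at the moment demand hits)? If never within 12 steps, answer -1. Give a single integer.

Step 1: demand=5,sold=5 ship[1->2]=2 ship[0->1]=1 prod=3 -> [9 2 7]
Step 2: demand=5,sold=5 ship[1->2]=2 ship[0->1]=1 prod=3 -> [11 1 4]
Step 3: demand=5,sold=4 ship[1->2]=1 ship[0->1]=1 prod=3 -> [13 1 1]
Step 4: demand=5,sold=1 ship[1->2]=1 ship[0->1]=1 prod=3 -> [15 1 1]
Step 5: demand=5,sold=1 ship[1->2]=1 ship[0->1]=1 prod=3 -> [17 1 1]
Step 6: demand=5,sold=1 ship[1->2]=1 ship[0->1]=1 prod=3 -> [19 1 1]
Step 7: demand=5,sold=1 ship[1->2]=1 ship[0->1]=1 prod=3 -> [21 1 1]
Step 8: demand=5,sold=1 ship[1->2]=1 ship[0->1]=1 prod=3 -> [23 1 1]
Step 9: demand=5,sold=1 ship[1->2]=1 ship[0->1]=1 prod=3 -> [25 1 1]
Step 10: demand=5,sold=1 ship[1->2]=1 ship[0->1]=1 prod=3 -> [27 1 1]
Step 11: demand=5,sold=1 ship[1->2]=1 ship[0->1]=1 prod=3 -> [29 1 1]
Step 12: demand=5,sold=1 ship[1->2]=1 ship[0->1]=1 prod=3 -> [31 1 1]
First stockout at step 3

3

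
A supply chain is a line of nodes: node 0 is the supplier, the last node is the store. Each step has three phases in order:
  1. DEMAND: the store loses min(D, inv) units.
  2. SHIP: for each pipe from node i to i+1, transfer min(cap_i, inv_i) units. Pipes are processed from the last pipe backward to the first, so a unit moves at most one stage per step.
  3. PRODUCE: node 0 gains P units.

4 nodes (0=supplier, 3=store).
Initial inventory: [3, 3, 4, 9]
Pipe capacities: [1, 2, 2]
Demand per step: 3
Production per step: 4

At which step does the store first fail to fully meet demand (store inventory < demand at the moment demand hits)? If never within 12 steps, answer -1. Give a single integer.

Step 1: demand=3,sold=3 ship[2->3]=2 ship[1->2]=2 ship[0->1]=1 prod=4 -> [6 2 4 8]
Step 2: demand=3,sold=3 ship[2->3]=2 ship[1->2]=2 ship[0->1]=1 prod=4 -> [9 1 4 7]
Step 3: demand=3,sold=3 ship[2->3]=2 ship[1->2]=1 ship[0->1]=1 prod=4 -> [12 1 3 6]
Step 4: demand=3,sold=3 ship[2->3]=2 ship[1->2]=1 ship[0->1]=1 prod=4 -> [15 1 2 5]
Step 5: demand=3,sold=3 ship[2->3]=2 ship[1->2]=1 ship[0->1]=1 prod=4 -> [18 1 1 4]
Step 6: demand=3,sold=3 ship[2->3]=1 ship[1->2]=1 ship[0->1]=1 prod=4 -> [21 1 1 2]
Step 7: demand=3,sold=2 ship[2->3]=1 ship[1->2]=1 ship[0->1]=1 prod=4 -> [24 1 1 1]
Step 8: demand=3,sold=1 ship[2->3]=1 ship[1->2]=1 ship[0->1]=1 prod=4 -> [27 1 1 1]
Step 9: demand=3,sold=1 ship[2->3]=1 ship[1->2]=1 ship[0->1]=1 prod=4 -> [30 1 1 1]
Step 10: demand=3,sold=1 ship[2->3]=1 ship[1->2]=1 ship[0->1]=1 prod=4 -> [33 1 1 1]
Step 11: demand=3,sold=1 ship[2->3]=1 ship[1->2]=1 ship[0->1]=1 prod=4 -> [36 1 1 1]
Step 12: demand=3,sold=1 ship[2->3]=1 ship[1->2]=1 ship[0->1]=1 prod=4 -> [39 1 1 1]
First stockout at step 7

7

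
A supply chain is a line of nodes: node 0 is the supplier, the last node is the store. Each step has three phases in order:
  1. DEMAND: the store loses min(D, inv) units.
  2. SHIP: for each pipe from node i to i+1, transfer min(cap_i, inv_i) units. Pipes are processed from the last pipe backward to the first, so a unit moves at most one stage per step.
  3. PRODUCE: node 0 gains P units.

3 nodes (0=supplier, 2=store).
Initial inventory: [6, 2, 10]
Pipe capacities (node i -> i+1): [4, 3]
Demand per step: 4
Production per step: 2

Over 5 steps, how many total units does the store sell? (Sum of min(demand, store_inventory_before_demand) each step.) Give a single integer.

Answer: 20

Derivation:
Step 1: sold=4 (running total=4) -> [4 4 8]
Step 2: sold=4 (running total=8) -> [2 5 7]
Step 3: sold=4 (running total=12) -> [2 4 6]
Step 4: sold=4 (running total=16) -> [2 3 5]
Step 5: sold=4 (running total=20) -> [2 2 4]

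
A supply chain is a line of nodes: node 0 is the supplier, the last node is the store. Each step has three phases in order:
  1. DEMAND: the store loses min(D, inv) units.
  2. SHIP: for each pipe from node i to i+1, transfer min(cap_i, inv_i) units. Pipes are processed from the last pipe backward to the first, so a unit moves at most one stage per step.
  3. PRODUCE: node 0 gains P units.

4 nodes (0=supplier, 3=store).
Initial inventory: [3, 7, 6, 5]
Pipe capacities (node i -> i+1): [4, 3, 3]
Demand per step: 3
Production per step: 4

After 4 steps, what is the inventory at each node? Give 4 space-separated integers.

Step 1: demand=3,sold=3 ship[2->3]=3 ship[1->2]=3 ship[0->1]=3 prod=4 -> inv=[4 7 6 5]
Step 2: demand=3,sold=3 ship[2->3]=3 ship[1->2]=3 ship[0->1]=4 prod=4 -> inv=[4 8 6 5]
Step 3: demand=3,sold=3 ship[2->3]=3 ship[1->2]=3 ship[0->1]=4 prod=4 -> inv=[4 9 6 5]
Step 4: demand=3,sold=3 ship[2->3]=3 ship[1->2]=3 ship[0->1]=4 prod=4 -> inv=[4 10 6 5]

4 10 6 5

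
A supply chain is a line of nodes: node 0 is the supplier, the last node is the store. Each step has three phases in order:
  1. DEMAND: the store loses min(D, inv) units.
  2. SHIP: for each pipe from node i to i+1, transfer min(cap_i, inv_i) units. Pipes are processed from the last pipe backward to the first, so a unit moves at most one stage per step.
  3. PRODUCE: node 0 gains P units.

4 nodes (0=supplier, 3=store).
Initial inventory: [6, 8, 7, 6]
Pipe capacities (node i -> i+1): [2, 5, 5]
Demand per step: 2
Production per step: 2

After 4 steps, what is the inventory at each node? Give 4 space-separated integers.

Step 1: demand=2,sold=2 ship[2->3]=5 ship[1->2]=5 ship[0->1]=2 prod=2 -> inv=[6 5 7 9]
Step 2: demand=2,sold=2 ship[2->3]=5 ship[1->2]=5 ship[0->1]=2 prod=2 -> inv=[6 2 7 12]
Step 3: demand=2,sold=2 ship[2->3]=5 ship[1->2]=2 ship[0->1]=2 prod=2 -> inv=[6 2 4 15]
Step 4: demand=2,sold=2 ship[2->3]=4 ship[1->2]=2 ship[0->1]=2 prod=2 -> inv=[6 2 2 17]

6 2 2 17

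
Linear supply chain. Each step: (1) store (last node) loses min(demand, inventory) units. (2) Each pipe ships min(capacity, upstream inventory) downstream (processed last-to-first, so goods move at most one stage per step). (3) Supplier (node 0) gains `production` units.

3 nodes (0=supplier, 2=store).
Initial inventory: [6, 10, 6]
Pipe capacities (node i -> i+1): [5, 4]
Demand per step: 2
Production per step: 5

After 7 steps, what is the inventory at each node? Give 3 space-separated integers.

Step 1: demand=2,sold=2 ship[1->2]=4 ship[0->1]=5 prod=5 -> inv=[6 11 8]
Step 2: demand=2,sold=2 ship[1->2]=4 ship[0->1]=5 prod=5 -> inv=[6 12 10]
Step 3: demand=2,sold=2 ship[1->2]=4 ship[0->1]=5 prod=5 -> inv=[6 13 12]
Step 4: demand=2,sold=2 ship[1->2]=4 ship[0->1]=5 prod=5 -> inv=[6 14 14]
Step 5: demand=2,sold=2 ship[1->2]=4 ship[0->1]=5 prod=5 -> inv=[6 15 16]
Step 6: demand=2,sold=2 ship[1->2]=4 ship[0->1]=5 prod=5 -> inv=[6 16 18]
Step 7: demand=2,sold=2 ship[1->2]=4 ship[0->1]=5 prod=5 -> inv=[6 17 20]

6 17 20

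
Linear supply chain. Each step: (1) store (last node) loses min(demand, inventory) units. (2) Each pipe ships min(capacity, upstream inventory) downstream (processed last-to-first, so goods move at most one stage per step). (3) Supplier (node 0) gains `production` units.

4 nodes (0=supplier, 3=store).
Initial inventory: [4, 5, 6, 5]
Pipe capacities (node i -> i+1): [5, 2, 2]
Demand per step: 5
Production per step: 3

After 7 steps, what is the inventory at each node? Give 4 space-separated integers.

Step 1: demand=5,sold=5 ship[2->3]=2 ship[1->2]=2 ship[0->1]=4 prod=3 -> inv=[3 7 6 2]
Step 2: demand=5,sold=2 ship[2->3]=2 ship[1->2]=2 ship[0->1]=3 prod=3 -> inv=[3 8 6 2]
Step 3: demand=5,sold=2 ship[2->3]=2 ship[1->2]=2 ship[0->1]=3 prod=3 -> inv=[3 9 6 2]
Step 4: demand=5,sold=2 ship[2->3]=2 ship[1->2]=2 ship[0->1]=3 prod=3 -> inv=[3 10 6 2]
Step 5: demand=5,sold=2 ship[2->3]=2 ship[1->2]=2 ship[0->1]=3 prod=3 -> inv=[3 11 6 2]
Step 6: demand=5,sold=2 ship[2->3]=2 ship[1->2]=2 ship[0->1]=3 prod=3 -> inv=[3 12 6 2]
Step 7: demand=5,sold=2 ship[2->3]=2 ship[1->2]=2 ship[0->1]=3 prod=3 -> inv=[3 13 6 2]

3 13 6 2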